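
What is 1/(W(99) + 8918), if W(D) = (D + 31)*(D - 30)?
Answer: 1/17888 ≈ 5.5903e-5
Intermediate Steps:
W(D) = (-30 + D)*(31 + D) (W(D) = (31 + D)*(-30 + D) = (-30 + D)*(31 + D))
1/(W(99) + 8918) = 1/((-930 + 99 + 99**2) + 8918) = 1/((-930 + 99 + 9801) + 8918) = 1/(8970 + 8918) = 1/17888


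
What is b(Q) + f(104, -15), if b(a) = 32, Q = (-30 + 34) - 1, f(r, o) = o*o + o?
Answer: 242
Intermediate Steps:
f(r, o) = o + o² (f(r, o) = o² + o = o + o²)
Q = 3 (Q = 4 - 1 = 3)
b(Q) + f(104, -15) = 32 - 15*(1 - 15) = 32 - 15*(-14) = 32 + 210 = 242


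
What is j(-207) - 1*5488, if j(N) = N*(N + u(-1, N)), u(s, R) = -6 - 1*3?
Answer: 39224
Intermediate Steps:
u(s, R) = -9 (u(s, R) = -6 - 3 = -9)
j(N) = N*(-9 + N) (j(N) = N*(N - 9) = N*(-9 + N))
j(-207) - 1*5488 = -207*(-9 - 207) - 1*5488 = -207*(-216) - 5488 = 44712 - 5488 = 39224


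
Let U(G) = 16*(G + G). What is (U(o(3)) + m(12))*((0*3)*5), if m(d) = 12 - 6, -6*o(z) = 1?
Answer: 0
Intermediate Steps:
o(z) = -1/6 (o(z) = -1/6*1 = -1/6)
m(d) = 6
U(G) = 32*G (U(G) = 16*(2*G) = 32*G)
(U(o(3)) + m(12))*((0*3)*5) = (32*(-1/6) + 6)*((0*3)*5) = (-16/3 + 6)*(0*5) = (2/3)*0 = 0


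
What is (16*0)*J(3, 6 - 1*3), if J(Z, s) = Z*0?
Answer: 0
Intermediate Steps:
J(Z, s) = 0
(16*0)*J(3, 6 - 1*3) = (16*0)*0 = 0*0 = 0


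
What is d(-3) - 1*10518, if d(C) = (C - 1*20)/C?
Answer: -31531/3 ≈ -10510.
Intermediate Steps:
d(C) = (-20 + C)/C (d(C) = (C - 20)/C = (-20 + C)/C)
d(-3) - 1*10518 = (-20 - 3)/(-3) - 1*10518 = -⅓*(-23) - 10518 = 23/3 - 10518 = -31531/3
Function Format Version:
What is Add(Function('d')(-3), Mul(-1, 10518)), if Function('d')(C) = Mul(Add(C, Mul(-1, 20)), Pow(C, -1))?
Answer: Rational(-31531, 3) ≈ -10510.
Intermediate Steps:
Function('d')(C) = Mul(Pow(C, -1), Add(-20, C)) (Function('d')(C) = Mul(Add(C, -20), Pow(C, -1)) = Mul(Add(-20, C), Pow(C, -1)) = Mul(Pow(C, -1), Add(-20, C)))
Add(Function('d')(-3), Mul(-1, 10518)) = Add(Mul(Pow(-3, -1), Add(-20, -3)), Mul(-1, 10518)) = Add(Mul(Rational(-1, 3), -23), -10518) = Add(Rational(23, 3), -10518) = Rational(-31531, 3)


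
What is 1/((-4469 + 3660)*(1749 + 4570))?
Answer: -1/5112071 ≈ -1.9562e-7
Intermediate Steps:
1/((-4469 + 3660)*(1749 + 4570)) = 1/(-809*6319) = 1/(-5112071) = -1/5112071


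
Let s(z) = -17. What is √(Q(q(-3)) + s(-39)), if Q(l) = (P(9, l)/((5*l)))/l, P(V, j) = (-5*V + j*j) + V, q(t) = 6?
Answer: I*√17 ≈ 4.1231*I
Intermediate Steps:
P(V, j) = j² - 4*V (P(V, j) = (-5*V + j²) + V = (j² - 5*V) + V = j² - 4*V)
Q(l) = (-36 + l²)/(5*l²) (Q(l) = ((l² - 4*9)/((5*l)))/l = ((l² - 36)*(1/(5*l)))/l = ((-36 + l²)*(1/(5*l)))/l = ((-36 + l²)/(5*l))/l = (-36 + l²)/(5*l²))
√(Q(q(-3)) + s(-39)) = √((⅕)*(-36 + 6²)/6² - 17) = √((⅕)*(1/36)*(-36 + 36) - 17) = √((⅕)*(1/36)*0 - 17) = √(0 - 17) = √(-17) = I*√17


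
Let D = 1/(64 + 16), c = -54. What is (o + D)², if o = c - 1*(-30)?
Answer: 3682561/6400 ≈ 575.40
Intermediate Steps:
o = -24 (o = -54 - 1*(-30) = -54 + 30 = -24)
D = 1/80 ≈ 0.012500
(o + D)² = (-24 + 1/80)² = (-1919/80)² = 3682561/6400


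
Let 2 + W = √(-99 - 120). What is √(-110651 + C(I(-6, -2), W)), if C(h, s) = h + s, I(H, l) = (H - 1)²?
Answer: √(-110604 + I*√219) ≈ 0.022 + 332.57*I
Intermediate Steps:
W = -2 + I*√219 (W = -2 + √(-99 - 120) = -2 + √(-219) = -2 + I*√219 ≈ -2.0 + 14.799*I)
I(H, l) = (-1 + H)²
√(-110651 + C(I(-6, -2), W)) = √(-110651 + ((-1 - 6)² + (-2 + I*√219))) = √(-110651 + ((-7)² + (-2 + I*√219))) = √(-110651 + (49 + (-2 + I*√219))) = √(-110651 + (47 + I*√219)) = √(-110604 + I*√219)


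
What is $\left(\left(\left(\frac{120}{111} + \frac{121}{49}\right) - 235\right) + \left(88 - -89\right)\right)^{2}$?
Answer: $\frac{9745046089}{3286969} \approx 2964.8$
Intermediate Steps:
$\left(\left(\left(\frac{120}{111} + \frac{121}{49}\right) - 235\right) + \left(88 - -89\right)\right)^{2} = \left(\left(\left(120 \cdot \frac{1}{111} + 121 \cdot \frac{1}{49}\right) - 235\right) + \left(88 + 89\right)\right)^{2} = \left(\left(\left(\frac{40}{37} + \frac{121}{49}\right) - 235\right) + 177\right)^{2} = \left(\left(\frac{6437}{1813} - 235\right) + 177\right)^{2} = \left(- \frac{419618}{1813} + 177\right)^{2} = \left(- \frac{98717}{1813}\right)^{2} = \frac{9745046089}{3286969}$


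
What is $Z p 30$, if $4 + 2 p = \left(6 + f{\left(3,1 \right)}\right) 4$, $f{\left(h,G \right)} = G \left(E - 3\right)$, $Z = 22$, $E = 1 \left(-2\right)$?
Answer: $0$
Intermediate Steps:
$E = -2$
$f{\left(h,G \right)} = - 5 G$ ($f{\left(h,G \right)} = G \left(-2 - 3\right) = G \left(-5\right) = - 5 G$)
$p = 0$ ($p = -2 + \frac{\left(6 - 5\right) 4}{2} = -2 + \frac{1 \cdot 4}{2} = -2 + \frac{1}{2} \cdot 4 = -2 + 2 = 0$)
$Z p 30 = 22 \cdot 0 \cdot 30 = 0 \cdot 30 = 0$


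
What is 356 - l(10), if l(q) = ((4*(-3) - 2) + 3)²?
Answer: 235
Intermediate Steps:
l(q) = 121 (l(q) = ((-12 - 2) + 3)² = (-14 + 3)² = (-11)² = 121)
356 - l(10) = 356 - 1*121 = 356 - 121 = 235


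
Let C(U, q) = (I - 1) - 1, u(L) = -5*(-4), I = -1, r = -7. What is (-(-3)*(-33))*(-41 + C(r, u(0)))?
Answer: 4356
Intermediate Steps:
u(L) = 20
C(U, q) = -3 (C(U, q) = (-1 - 1) - 1 = -2 - 1 = -3)
(-(-3)*(-33))*(-41 + C(r, u(0))) = (-(-3)*(-33))*(-41 - 3) = -1*99*(-44) = -99*(-44) = 4356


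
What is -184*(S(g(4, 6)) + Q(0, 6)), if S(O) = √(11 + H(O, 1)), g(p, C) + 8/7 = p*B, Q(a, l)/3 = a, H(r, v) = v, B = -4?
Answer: -368*√3 ≈ -637.39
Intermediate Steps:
Q(a, l) = 3*a
g(p, C) = -8/7 - 4*p (g(p, C) = -8/7 + p*(-4) = -8/7 - 4*p)
S(O) = 2*√3 (S(O) = √(11 + 1) = √12 = 2*√3)
-184*(S(g(4, 6)) + Q(0, 6)) = -184*(2*√3 + 3*0) = -184*(2*√3 + 0) = -368*√3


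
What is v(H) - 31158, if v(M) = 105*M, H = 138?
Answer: -16668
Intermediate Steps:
v(H) - 31158 = 105*138 - 31158 = 14490 - 31158 = -16668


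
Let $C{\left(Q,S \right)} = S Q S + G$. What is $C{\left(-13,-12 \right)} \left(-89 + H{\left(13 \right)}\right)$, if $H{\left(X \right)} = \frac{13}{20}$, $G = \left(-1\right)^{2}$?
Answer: $\frac{3306057}{20} \approx 1.653 \cdot 10^{5}$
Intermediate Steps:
$G = 1$
$H{\left(X \right)} = \frac{13}{20}$ ($H{\left(X \right)} = 13 \cdot \frac{1}{20} = \frac{13}{20}$)
$C{\left(Q,S \right)} = 1 + Q S^{2}$ ($C{\left(Q,S \right)} = S Q S + 1 = Q S S + 1 = Q S^{2} + 1 = 1 + Q S^{2}$)
$C{\left(-13,-12 \right)} \left(-89 + H{\left(13 \right)}\right) = \left(1 - 13 \left(-12\right)^{2}\right) \left(-89 + \frac{13}{20}\right) = \left(1 - 1872\right) \left(- \frac{1767}{20}\right) = \left(-1871\right) \left(- \frac{1767}{20}\right) = \frac{3306057}{20}$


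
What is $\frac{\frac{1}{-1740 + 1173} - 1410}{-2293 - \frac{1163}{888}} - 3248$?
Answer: $- \frac{1250433634168}{385058583} \approx -3247.4$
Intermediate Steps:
$\frac{\frac{1}{-1740 + 1173} - 1410}{-2293 - \frac{1163}{888}} - 3248 = \frac{\frac{1}{-567} - 1410}{-2293 - \frac{1163}{888}} - 3248 = \frac{- \frac{1}{567} - 1410}{-2293 - \frac{1163}{888}} - 3248 = - \frac{799471}{567 \left(- \frac{2037347}{888}\right)} - 3248 = \left(- \frac{799471}{567}\right) \left(- \frac{888}{2037347}\right) - 3248 = \frac{236643416}{385058583} - 3248 = - \frac{1250433634168}{385058583}$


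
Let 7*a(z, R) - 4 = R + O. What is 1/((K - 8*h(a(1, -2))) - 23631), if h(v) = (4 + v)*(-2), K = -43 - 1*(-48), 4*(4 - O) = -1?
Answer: -7/164834 ≈ -4.2467e-5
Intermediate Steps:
O = 17/4 (O = 4 - ¼*(-1) = 4 + ¼ = 17/4 ≈ 4.2500)
a(z, R) = 33/28 + R/7 (a(z, R) = 4/7 + (R + 17/4)/7 = 4/7 + (17/4 + R)/7 = 4/7 + (17/28 + R/7) = 33/28 + R/7)
K = 5 (K = -43 + 48 = 5)
h(v) = -8 - 2*v
1/((K - 8*h(a(1, -2))) - 23631) = 1/((5 - 8*(-8 - 2*(33/28 + (⅐)*(-2)))) - 23631) = 1/((5 - 8*(-8 - 2*(33/28 - 2/7))) - 23631) = 1/((5 - 8*(-8 - 2*25/28)) - 23631) = 1/((5 - 8*(-8 - 25/14)) - 23631) = 1/((5 - 8*(-137/14)) - 23631) = 1/((5 + 548/7) - 23631) = 1/(583/7 - 23631) = 1/(-164834/7) = -7/164834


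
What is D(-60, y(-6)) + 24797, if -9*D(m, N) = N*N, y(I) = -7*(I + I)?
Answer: 24013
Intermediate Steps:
y(I) = -14*I
D(m, N) = -N²/9 (D(m, N) = -N*N/9 = -N²/9)
D(-60, y(-6)) + 24797 = -(-14*(-6))²/9 + 24797 = -⅑*84² + 24797 = -⅑*7056 + 24797 = -784 + 24797 = 24013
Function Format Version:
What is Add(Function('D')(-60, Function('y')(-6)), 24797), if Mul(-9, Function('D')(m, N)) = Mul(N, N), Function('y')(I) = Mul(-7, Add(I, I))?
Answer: 24013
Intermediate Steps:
Function('y')(I) = Mul(-14, I) (Function('y')(I) = Mul(-7, Mul(2, I)) = Mul(-14, I))
Function('D')(m, N) = Mul(Rational(-1, 9), Pow(N, 2)) (Function('D')(m, N) = Mul(Rational(-1, 9), Mul(N, N)) = Mul(Rational(-1, 9), Pow(N, 2)))
Add(Function('D')(-60, Function('y')(-6)), 24797) = Add(Mul(Rational(-1, 9), Pow(Mul(-14, -6), 2)), 24797) = Add(Mul(Rational(-1, 9), Pow(84, 2)), 24797) = Add(Mul(Rational(-1, 9), 7056), 24797) = Add(-784, 24797) = 24013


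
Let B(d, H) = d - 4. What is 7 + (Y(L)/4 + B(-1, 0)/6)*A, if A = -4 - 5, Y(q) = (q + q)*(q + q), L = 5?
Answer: -421/2 ≈ -210.50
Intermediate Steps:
B(d, H) = -4 + d
Y(q) = 4*q² (Y(q) = (2*q)*(2*q) = 4*q²)
A = -9
7 + (Y(L)/4 + B(-1, 0)/6)*A = 7 + ((4*5²)/4 + (-4 - 1)/6)*(-9) = 7 + ((4*25)*(¼) - 5*⅙)*(-9) = 7 + (100*(¼) - ⅚)*(-9) = 7 + (25 - ⅚)*(-9) = 7 + (145/6)*(-9) = 7 - 435/2 = -421/2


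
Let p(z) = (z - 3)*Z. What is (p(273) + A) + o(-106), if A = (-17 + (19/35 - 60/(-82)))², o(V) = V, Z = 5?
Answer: 3070900256/2059225 ≈ 1491.3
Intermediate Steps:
p(z) = -15 + 5*z (p(z) = (z - 3)*5 = (-3 + z)*5 = -15 + 5*z)
A = 509224356/2059225 (A = (-17 + (19*(1/35) - 60*(-1/82)))² = (-17 + (19/35 + 30/41))² = (-17 + 1829/1435)² = (-22566/1435)² = 509224356/2059225 ≈ 247.29)
(p(273) + A) + o(-106) = ((-15 + 5*273) + 509224356/2059225) - 106 = ((-15 + 1365) + 509224356/2059225) - 106 = (1350 + 509224356/2059225) - 106 = 3289178106/2059225 - 106 = 3070900256/2059225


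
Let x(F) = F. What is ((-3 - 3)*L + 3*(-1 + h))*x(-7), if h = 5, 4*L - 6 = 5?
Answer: 63/2 ≈ 31.500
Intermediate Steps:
L = 11/4 (L = 3/2 + (¼)*5 = 3/2 + 5/4 = 11/4 ≈ 2.7500)
((-3 - 3)*L + 3*(-1 + h))*x(-7) = ((-3 - 3)*(11/4) + 3*(-1 + 5))*(-7) = (-6*11/4 + 3*4)*(-7) = (-33/2 + 12)*(-7) = -9/2*(-7) = 63/2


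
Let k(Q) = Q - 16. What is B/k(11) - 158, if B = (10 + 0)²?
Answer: -178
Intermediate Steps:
k(Q) = -16 + Q
B = 100 (B = 10² = 100)
B/k(11) - 158 = 100/(-16 + 11) - 158 = 100/(-5) - 158 = 100*(-⅕) - 158 = -20 - 158 = -178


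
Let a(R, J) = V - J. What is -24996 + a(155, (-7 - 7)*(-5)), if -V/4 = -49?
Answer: -24870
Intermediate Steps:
V = 196 (V = -4*(-49) = 196)
a(R, J) = 196 - J
-24996 + a(155, (-7 - 7)*(-5)) = -24996 + (196 - (-7 - 7)*(-5)) = -24996 + (196 - (-14)*(-5)) = -24996 + (196 - 1*70) = -24996 + (196 - 70) = -24996 + 126 = -24870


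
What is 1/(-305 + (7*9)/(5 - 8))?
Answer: -1/326 ≈ -0.0030675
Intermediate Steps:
1/(-305 + (7*9)/(5 - 8)) = 1/(-305 + 63/(-3)) = 1/(-305 + 63*(-⅓)) = 1/(-305 - 21) = 1/(-326) = -1/326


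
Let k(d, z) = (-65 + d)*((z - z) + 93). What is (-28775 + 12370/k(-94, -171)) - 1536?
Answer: -448221127/14787 ≈ -30312.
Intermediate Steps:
k(d, z) = -6045 + 93*d (k(d, z) = (-65 + d)*(0 + 93) = (-65 + d)*93 = -6045 + 93*d)
(-28775 + 12370/k(-94, -171)) - 1536 = (-28775 + 12370/(-6045 + 93*(-94))) - 1536 = (-28775 + 12370/(-6045 - 8742)) - 1536 = (-28775 + 12370/(-14787)) - 1536 = (-28775 + 12370*(-1/14787)) - 1536 = (-28775 - 12370/14787) - 1536 = -425508295/14787 - 1536 = -448221127/14787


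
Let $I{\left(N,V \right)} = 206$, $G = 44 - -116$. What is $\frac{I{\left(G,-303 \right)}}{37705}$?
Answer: $\frac{206}{37705} \approx 0.0054635$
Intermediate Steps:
$G = 160$ ($G = 44 + 116 = 160$)
$\frac{I{\left(G,-303 \right)}}{37705} = \frac{206}{37705}$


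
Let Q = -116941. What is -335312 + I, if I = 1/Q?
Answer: -39211720593/116941 ≈ -3.3531e+5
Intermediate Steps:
I = -1/116941 (I = 1/(-116941) = -1/116941 ≈ -8.5513e-6)
-335312 + I = -335312 - 1/116941 = -39211720593/116941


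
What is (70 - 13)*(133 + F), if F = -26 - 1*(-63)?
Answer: 9690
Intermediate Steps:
F = 37 (F = -26 + 63 = 37)
(70 - 13)*(133 + F) = (70 - 13)*(133 + 37) = 57*170 = 9690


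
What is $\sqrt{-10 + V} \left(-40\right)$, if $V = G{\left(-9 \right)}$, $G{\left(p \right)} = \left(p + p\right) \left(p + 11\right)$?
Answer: $- 40 i \sqrt{46} \approx - 271.29 i$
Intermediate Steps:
$G{\left(p \right)} = 2 p \left(11 + p\right)$
$V = -36$ ($V = 2 \left(-9\right) \left(11 - 9\right) = 2 \left(-9\right) 2 = -36$)
$\sqrt{-10 + V} \left(-40\right) = \sqrt{-10 - 36} \left(-40\right) = \sqrt{-46} \left(-40\right) = i \sqrt{46} \left(-40\right) = - 40 i \sqrt{46}$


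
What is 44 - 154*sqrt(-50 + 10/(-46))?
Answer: 44 - 154*I*sqrt(26565)/23 ≈ 44.0 - 1091.3*I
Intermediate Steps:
44 - 154*sqrt(-50 + 10/(-46)) = 44 - 154*sqrt(-50 + 10*(-1/46)) = 44 - 154*sqrt(-50 - 5/23) = 44 - 154*I*sqrt(26565)/23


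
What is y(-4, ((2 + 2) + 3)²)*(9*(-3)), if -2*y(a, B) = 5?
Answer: 135/2 ≈ 67.500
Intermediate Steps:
y(a, B) = -5/2 (y(a, B) = -½*5 = -5/2)
y(-4, ((2 + 2) + 3)²)*(9*(-3)) = -45*(-3)/2 = -5/2*(-27) = 135/2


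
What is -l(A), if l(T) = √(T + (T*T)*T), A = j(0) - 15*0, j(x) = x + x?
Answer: 0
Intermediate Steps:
j(x) = 2*x
A = 0 (A = 2*0 - 15*0 = 0 + 0 = 0)
l(T) = √(T + T³) (l(T) = √(T + T²*T) = √(T + T³))
-l(A) = -√(0 + 0³) = -√(0 + 0) = -√0 = -1*0 = 0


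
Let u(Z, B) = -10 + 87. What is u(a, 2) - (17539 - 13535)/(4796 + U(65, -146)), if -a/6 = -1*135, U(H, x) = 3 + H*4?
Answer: 385539/5059 ≈ 76.208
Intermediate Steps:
U(H, x) = 3 + 4*H
a = 810 (a = -(-6)*135 = -6*(-135) = 810)
u(Z, B) = 77
u(a, 2) - (17539 - 13535)/(4796 + U(65, -146)) = 77 - (17539 - 13535)/(4796 + (3 + 4*65)) = 77 - 4004/(4796 + (3 + 260)) = 77 - 4004/(4796 + 263) = 77 - 4004/5059 = 385539/5059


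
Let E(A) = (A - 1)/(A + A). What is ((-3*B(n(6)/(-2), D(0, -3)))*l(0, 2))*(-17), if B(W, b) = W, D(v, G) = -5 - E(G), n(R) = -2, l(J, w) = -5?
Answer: -255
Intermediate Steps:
E(A) = (-1 + A)/(2*A) (E(A) = (-1 + A)/((2*A)) = (-1 + A)*(1/(2*A)) = (-1 + A)/(2*A))
D(v, G) = -5 - (-1 + G)/(2*G)
((-3*B(n(6)/(-2), D(0, -3)))*l(0, 2))*(-17) = (-(-6)/(-2)*(-5))*(-17) = (-(-6)*(-1)/2*(-5))*(-17) = (-3*1*(-5))*(-17) = -3*(-5)*(-17) = 15*(-17) = -255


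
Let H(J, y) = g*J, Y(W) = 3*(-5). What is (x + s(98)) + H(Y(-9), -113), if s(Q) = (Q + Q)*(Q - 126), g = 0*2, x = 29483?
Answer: 23995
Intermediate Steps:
Y(W) = -15
g = 0
H(J, y) = 0 (H(J, y) = 0*J = 0)
s(Q) = 2*Q*(-126 + Q) (s(Q) = (2*Q)*(-126 + Q) = 2*Q*(-126 + Q))
(x + s(98)) + H(Y(-9), -113) = (29483 + 2*98*(-126 + 98)) + 0 = (29483 + 2*98*(-28)) + 0 = (29483 - 5488) + 0 = 23995 + 0 = 23995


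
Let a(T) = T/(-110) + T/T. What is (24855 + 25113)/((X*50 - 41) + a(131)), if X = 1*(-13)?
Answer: -5496480/76031 ≈ -72.293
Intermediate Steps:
X = -13
a(T) = 1 - T/110 (a(T) = T*(-1/110) + 1 = -T/110 + 1 = 1 - T/110)
(24855 + 25113)/((X*50 - 41) + a(131)) = (24855 + 25113)/((-13*50 - 41) + (1 - 1/110*131)) = 49968/((-650 - 41) + (1 - 131/110)) = 49968/(-691 - 21/110) = 49968/(-76031/110) = 49968*(-110/76031) = -5496480/76031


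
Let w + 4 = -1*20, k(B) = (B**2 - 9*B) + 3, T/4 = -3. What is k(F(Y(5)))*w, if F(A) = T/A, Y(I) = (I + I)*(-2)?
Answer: 1224/25 ≈ 48.960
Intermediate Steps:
T = -12 (T = 4*(-3) = -12)
Y(I) = -4*I (Y(I) = (2*I)*(-2) = -4*I)
F(A) = -12/A
k(B) = 3 + B**2 - 9*B
w = -24 (w = -4 - 1*20 = -4 - 20 = -24)
k(F(Y(5)))*w = (3 + (-12/((-4*5)))**2 - (-108)/((-4*5)))*(-24) = (3 + (-12/(-20))**2 - (-108)/(-20))*(-24) = (3 + (-12*(-1/20))**2 - (-108)*(-1)/20)*(-24) = (3 + (3/5)**2 - 9*3/5)*(-24) = (3 + 9/25 - 27/5)*(-24) = -51/25*(-24) = 1224/25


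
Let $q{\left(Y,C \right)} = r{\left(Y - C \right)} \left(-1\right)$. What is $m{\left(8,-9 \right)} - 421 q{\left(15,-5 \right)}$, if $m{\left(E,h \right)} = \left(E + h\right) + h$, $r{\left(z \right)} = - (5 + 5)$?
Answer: $-4220$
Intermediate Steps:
$r{\left(z \right)} = -10$ ($r{\left(z \right)} = \left(-1\right) 10 = -10$)
$m{\left(E,h \right)} = E + 2 h$
$q{\left(Y,C \right)} = 10$ ($q{\left(Y,C \right)} = \left(-10\right) \left(-1\right) = 10$)
$m{\left(8,-9 \right)} - 421 q{\left(15,-5 \right)} = \left(8 + 2 \left(-9\right)\right) - 4210 = \left(8 - 18\right) - 4210 = -10 - 4210 = -4220$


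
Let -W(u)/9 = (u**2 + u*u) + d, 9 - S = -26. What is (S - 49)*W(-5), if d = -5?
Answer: 5670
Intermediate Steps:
S = 35 (S = 9 - 1*(-26) = 9 + 26 = 35)
W(u) = 45 - 18*u**2 (W(u) = -9*((u**2 + u*u) - 5) = -9*((u**2 + u**2) - 5) = -9*(2*u**2 - 5) = -9*(-5 + 2*u**2) = 45 - 18*u**2)
(S - 49)*W(-5) = (35 - 49)*(45 - 18*(-5)**2) = -14*(45 - 18*25) = -14*(45 - 450) = -14*(-405) = 5670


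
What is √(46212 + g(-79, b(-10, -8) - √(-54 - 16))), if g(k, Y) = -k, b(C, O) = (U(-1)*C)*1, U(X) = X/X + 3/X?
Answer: √46291 ≈ 215.15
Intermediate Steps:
U(X) = 1 + 3/X
b(C, O) = -2*C (b(C, O) = (((3 - 1)/(-1))*C)*1 = ((-1*2)*C)*1 = -2*C*1 = -2*C)
√(46212 + g(-79, b(-10, -8) - √(-54 - 16))) = √(46212 - 1*(-79)) = √(46212 + 79) = √46291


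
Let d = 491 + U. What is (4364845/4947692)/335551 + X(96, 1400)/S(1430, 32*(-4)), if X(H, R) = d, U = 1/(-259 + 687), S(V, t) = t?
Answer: -87222440191099257/22738140264607232 ≈ -3.8360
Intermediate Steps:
U = 1/428 ≈ 0.0023364
d = 210149/428 (d = 491 + 1/428 = 210149/428 ≈ 491.00)
X(H, R) = 210149/428
(4364845/4947692)/335551 + X(96, 1400)/S(1430, 32*(-4)) = (4364845/4947692)/335551 + 210149/(428*((32*(-4)))) = (4364845*(1/4947692))*(1/335551) + (210149/428)/(-128) = (4364845/4947692)*(1/335551) + (210149/428)*(-1/128) = 4364845/1660202998292 - 210149/54784 = -87222440191099257/22738140264607232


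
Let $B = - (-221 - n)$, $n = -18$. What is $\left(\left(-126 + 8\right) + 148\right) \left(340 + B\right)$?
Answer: $16290$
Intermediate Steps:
$B = 203$ ($B = - (-221 - -18) = - (-221 + 18) = \left(-1\right) \left(-203\right) = 203$)
$\left(\left(-126 + 8\right) + 148\right) \left(340 + B\right) = \left(\left(-126 + 8\right) + 148\right) \left(340 + 203\right) = \left(-118 + 148\right) 543 = 30 \cdot 543 = 16290$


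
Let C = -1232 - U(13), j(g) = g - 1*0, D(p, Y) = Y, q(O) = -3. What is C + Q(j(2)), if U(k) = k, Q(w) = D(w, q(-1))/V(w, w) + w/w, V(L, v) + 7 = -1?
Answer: -9949/8 ≈ -1243.6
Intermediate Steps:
V(L, v) = -8 (V(L, v) = -7 - 1 = -8)
j(g) = g (j(g) = g + 0 = g)
Q(w) = 11/8 (Q(w) = -3/(-8) + w/w = -3*(-⅛) + 1 = 3/8 + 1 = 11/8)
C = -1245 (C = -1232 - 1*13 = -1232 - 13 = -1245)
C + Q(j(2)) = -1245 + 11/8 = -9949/8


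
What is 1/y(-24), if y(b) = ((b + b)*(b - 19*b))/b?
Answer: 1/864 ≈ 0.0011574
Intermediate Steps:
y(b) = -36*b (y(b) = ((2*b)*(-18*b))/b = (-36*b²)/b = -36*b)
1/y(-24) = 1/(-36*(-24)) = 1/864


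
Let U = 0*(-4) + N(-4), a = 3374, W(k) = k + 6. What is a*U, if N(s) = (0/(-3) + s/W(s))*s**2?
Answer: -107968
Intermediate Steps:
W(k) = 6 + k
N(s) = s**3/(6 + s) (N(s) = (0/(-3) + s/(6 + s))*s**2 = (0*(-1/3) + s/(6 + s))*s**2 = (0 + s/(6 + s))*s**2 = (s/(6 + s))*s**2 = s**3/(6 + s))
U = -32 (U = 0*(-4) + (-4)**3/(6 - 4) = 0 - 64/2 = 0 - 64*1/2 = 0 - 32 = -32)
a*U = 3374*(-32) = -107968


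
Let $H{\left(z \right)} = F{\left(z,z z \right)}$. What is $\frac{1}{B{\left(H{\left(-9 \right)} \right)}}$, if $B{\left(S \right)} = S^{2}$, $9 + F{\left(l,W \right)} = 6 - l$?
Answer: $\frac{1}{36} \approx 0.027778$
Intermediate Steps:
$F{\left(l,W \right)} = -3 - l$ ($F{\left(l,W \right)} = -9 - \left(-6 + l\right) = -3 - l$)
$H{\left(z \right)} = -3 - z$
$\frac{1}{B{\left(H{\left(-9 \right)} \right)}} = \frac{1}{\left(-3 - -9\right)^{2}} = \frac{1}{\left(-3 + 9\right)^{2}} = \frac{1}{6^{2}} = \frac{1}{36}$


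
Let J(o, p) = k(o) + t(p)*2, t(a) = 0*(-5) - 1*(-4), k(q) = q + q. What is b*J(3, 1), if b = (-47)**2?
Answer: 30926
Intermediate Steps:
b = 2209
k(q) = 2*q
t(a) = 4 (t(a) = 0 + 4 = 4)
J(o, p) = 8 + 2*o (J(o, p) = 2*o + 4*2 = 2*o + 8 = 8 + 2*o)
b*J(3, 1) = 2209*(8 + 2*3) = 2209*(8 + 6) = 2209*14 = 30926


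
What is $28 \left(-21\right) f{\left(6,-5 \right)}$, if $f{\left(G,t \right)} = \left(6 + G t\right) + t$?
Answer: $17052$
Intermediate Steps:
$f{\left(G,t \right)} = 6 + t + G t$
$28 \left(-21\right) f{\left(6,-5 \right)} = 28 \left(-21\right) \left(6 - 5 + 6 \left(-5\right)\right) = - 588 \left(6 - 5 - 30\right) = \left(-588\right) \left(-29\right) = 17052$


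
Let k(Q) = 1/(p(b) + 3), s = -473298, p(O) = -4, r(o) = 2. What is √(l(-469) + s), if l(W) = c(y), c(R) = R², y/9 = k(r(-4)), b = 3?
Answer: I*√473217 ≈ 687.91*I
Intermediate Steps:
k(Q) = -1 (k(Q) = 1/(-4 + 3) = 1/(-1) = -1)
y = -9 (y = 9*(-1) = -9)
l(W) = 81 (l(W) = (-9)² = 81)
√(l(-469) + s) = √(81 - 473298) = √(-473217) = I*√473217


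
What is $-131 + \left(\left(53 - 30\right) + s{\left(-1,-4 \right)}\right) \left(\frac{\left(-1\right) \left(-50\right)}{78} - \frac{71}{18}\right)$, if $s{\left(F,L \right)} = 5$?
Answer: $- \frac{26149}{117} \approx -223.5$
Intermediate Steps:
$-131 + \left(\left(53 - 30\right) + s{\left(-1,-4 \right)}\right) \left(\frac{\left(-1\right) \left(-50\right)}{78} - \frac{71}{18}\right) = -131 + \left(\left(53 - 30\right) + 5\right) \left(\frac{\left(-1\right) \left(-50\right)}{78} - \frac{71}{18}\right) = -131 + \left(23 + 5\right) \left(50 \cdot \frac{1}{78} - \frac{71}{18}\right) = -131 + 28 \left(\frac{25}{39} - \frac{71}{18}\right) = -131 + 28 \left(- \frac{773}{234}\right) = -131 - \frac{10822}{117} = - \frac{26149}{117}$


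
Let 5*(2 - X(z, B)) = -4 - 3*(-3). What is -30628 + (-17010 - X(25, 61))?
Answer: -47639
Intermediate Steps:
X(z, B) = 1 (X(z, B) = 2 - (-4 - 3*(-3))/5 = 2 - (-4 + 9)/5 = 2 - ⅕*5 = 2 - 1 = 1)
-30628 + (-17010 - X(25, 61)) = -30628 + (-17010 - 1*1) = -30628 + (-17010 - 1) = -30628 - 17011 = -47639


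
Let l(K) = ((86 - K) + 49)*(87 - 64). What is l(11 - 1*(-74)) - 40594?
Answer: -39444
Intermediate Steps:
l(K) = 3105 - 23*K (l(K) = (135 - K)*23 = 3105 - 23*K)
l(11 - 1*(-74)) - 40594 = (3105 - 23*(11 - 1*(-74))) - 40594 = (3105 - 23*(11 + 74)) - 40594 = (3105 - 23*85) - 40594 = (3105 - 1955) - 40594 = 1150 - 40594 = -39444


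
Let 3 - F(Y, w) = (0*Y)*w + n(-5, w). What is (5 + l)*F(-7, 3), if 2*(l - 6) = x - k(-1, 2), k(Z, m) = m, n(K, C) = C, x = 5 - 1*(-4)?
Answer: 0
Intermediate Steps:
x = 9 (x = 5 + 4 = 9)
F(Y, w) = 3 - w (F(Y, w) = 3 - ((0*Y)*w + w) = 3 - (0*w + w) = 3 - (0 + w) = 3 - w)
l = 19/2 (l = 6 + (9 - 1*2)/2 = 6 + (9 - 2)/2 = 6 + (½)*7 = 6 + 7/2 = 19/2 ≈ 9.5000)
(5 + l)*F(-7, 3) = (5 + 19/2)*(3 - 1*3) = 29*(3 - 3)/2 = (29/2)*0 = 0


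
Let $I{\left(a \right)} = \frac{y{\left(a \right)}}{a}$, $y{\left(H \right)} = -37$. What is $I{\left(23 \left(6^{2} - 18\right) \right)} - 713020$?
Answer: $- \frac{295190317}{414} \approx -7.1302 \cdot 10^{5}$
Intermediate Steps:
$I{\left(a \right)} = - \frac{37}{a}$
$I{\left(23 \left(6^{2} - 18\right) \right)} - 713020 = - \frac{37}{23 \left(6^{2} - 18\right)} - 713020 = - \frac{37}{23 \left(36 - 18\right)} - 713020 = - \frac{37}{23 \cdot 18} - 713020 = - \frac{37}{414} - 713020 = - \frac{295190317}{414}$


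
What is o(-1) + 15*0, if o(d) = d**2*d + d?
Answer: -2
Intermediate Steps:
o(d) = d + d**3 (o(d) = d**3 + d = d + d**3)
o(-1) + 15*0 = (-1 + (-1)**3) + 15*0 = (-1 - 1) + 0 = -2 + 0 = -2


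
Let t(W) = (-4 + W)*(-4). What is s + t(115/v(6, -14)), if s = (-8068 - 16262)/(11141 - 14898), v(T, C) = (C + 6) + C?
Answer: 1792972/41327 ≈ 43.385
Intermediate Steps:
v(T, C) = 6 + 2*C (v(T, C) = (6 + C) + C = 6 + 2*C)
s = 24330/3757 (s = -24330/(-3757) = -24330*(-1/3757) = 24330/3757 ≈ 6.4759)
t(W) = 16 - 4*W
s + t(115/v(6, -14)) = 24330/3757 + (16 - 460/(6 + 2*(-14))) = 24330/3757 + (16 - 460/(6 - 28)) = 24330/3757 + (16 - 460/(-22)) = 24330/3757 + (16 - 460*(-1)/22) = 24330/3757 + (16 - 4*(-115/22)) = 24330/3757 + (16 + 230/11) = 24330/3757 + 406/11 = 1792972/41327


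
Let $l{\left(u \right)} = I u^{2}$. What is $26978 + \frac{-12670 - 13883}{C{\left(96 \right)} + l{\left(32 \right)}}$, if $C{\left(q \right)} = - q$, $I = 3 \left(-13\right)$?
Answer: $\frac{360003283}{13344} \approx 26979.0$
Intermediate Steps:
$I = -39$
$l{\left(u \right)} = - 39 u^{2}$
$26978 + \frac{-12670 - 13883}{C{\left(96 \right)} + l{\left(32 \right)}} = 26978 + \frac{-12670 - 13883}{\left(-1\right) 96 - 39 \cdot 32^{2}} = 26978 - \frac{26553}{-96 - 39936} = 26978 - \frac{26553}{-40032} = 26978 - - \frac{8851}{13344} = 26978 + \frac{8851}{13344} = \frac{360003283}{13344}$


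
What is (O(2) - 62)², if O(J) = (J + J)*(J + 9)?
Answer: 324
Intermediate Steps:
O(J) = 2*J*(9 + J) (O(J) = (2*J)*(9 + J) = 2*J*(9 + J))
(O(2) - 62)² = (2*2*(9 + 2) - 62)² = (2*2*11 - 62)² = (44 - 62)² = (-18)² = 324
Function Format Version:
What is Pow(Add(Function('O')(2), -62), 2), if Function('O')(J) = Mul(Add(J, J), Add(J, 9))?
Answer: 324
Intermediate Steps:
Function('O')(J) = Mul(2, J, Add(9, J)) (Function('O')(J) = Mul(Mul(2, J), Add(9, J)) = Mul(2, J, Add(9, J)))
Pow(Add(Function('O')(2), -62), 2) = Pow(Add(Mul(2, 2, Add(9, 2)), -62), 2) = Pow(Add(Mul(2, 2, 11), -62), 2) = Pow(Add(44, -62), 2) = Pow(-18, 2) = 324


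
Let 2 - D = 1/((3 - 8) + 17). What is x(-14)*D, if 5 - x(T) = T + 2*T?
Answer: 1081/12 ≈ 90.083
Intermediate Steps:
x(T) = 5 - 3*T (x(T) = 5 - (T + 2*T) = 5 - 3*T)
D = 23/12 (D = 2 - 1/((3 - 8) + 17) = 2 - 1/(-5 + 17) = 2 - 1/12 = 23/12 ≈ 1.9167)
x(-14)*D = (5 - 3*(-14))*(23/12) = (5 + 42)*(23/12) = 47*(23/12) = 1081/12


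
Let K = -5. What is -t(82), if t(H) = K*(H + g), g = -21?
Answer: 305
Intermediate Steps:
t(H) = 105 - 5*H (t(H) = -5*(H - 21) = -5*(-21 + H) = 105 - 5*H)
-t(82) = -(105 - 5*82) = -(105 - 410) = -1*(-305) = 305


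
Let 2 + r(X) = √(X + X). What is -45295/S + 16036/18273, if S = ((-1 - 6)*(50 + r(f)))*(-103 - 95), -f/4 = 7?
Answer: 17673179/83014239 + 9059*I*√14/327096 ≈ 0.21289 + 0.10363*I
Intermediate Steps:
f = -28 (f = -4*7 = -28)
r(X) = -2 + √2*√X (r(X) = -2 + √(X + X) = -2 + √(2*X) = -2 + √2*√X)
S = 66528 + 2772*I*√14 (S = ((-1 - 6)*(50 + (-2 + √2*√(-28))))*(-103 - 95) = -7*(50 + (-2 + √2*(2*I*√7)))*(-198) = -7*(50 + (-2 + 2*I*√14))*(-198) = -7*(48 + 2*I*√14)*(-198) = (-336 - 14*I*√14)*(-198) = 66528 + 2772*I*√14 ≈ 66528.0 + 10372.0*I)
-45295/S + 16036/18273 = -45295/(66528 + 2772*I*√14) + 16036/18273 = 16036/18273 - 45295/(66528 + 2772*I*√14)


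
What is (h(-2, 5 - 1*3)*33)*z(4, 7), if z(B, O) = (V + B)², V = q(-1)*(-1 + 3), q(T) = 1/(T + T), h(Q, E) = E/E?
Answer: 297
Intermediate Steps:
h(Q, E) = 1
q(T) = 1/(2*T)
V = -1 (V = ((½)/(-1))*(-1 + 3) = ((½)*(-1))*2 = -½*2 = -1)
z(B, O) = (-1 + B)²
(h(-2, 5 - 1*3)*33)*z(4, 7) = (1*33)*(-1 + 4)² = 33*3² = 33*9 = 297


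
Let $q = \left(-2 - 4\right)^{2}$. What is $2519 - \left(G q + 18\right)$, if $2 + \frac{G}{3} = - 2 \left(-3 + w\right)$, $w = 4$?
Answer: $2933$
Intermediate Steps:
$G = -12$ ($G = -6 + 3 \left(- 2 \left(-3 + 4\right)\right) = -6 + 3 \left(\left(-2\right) 1\right) = -6 + 3 \left(-2\right) = -6 - 6 = -12$)
$q = 36$ ($q = \left(-6\right)^{2} = 36$)
$2519 - \left(G q + 18\right) = 2519 - \left(\left(-12\right) 36 + 18\right) = 2519 - \left(-432 + 18\right) = 2519 - -414 = 2519 + 414 = 2933$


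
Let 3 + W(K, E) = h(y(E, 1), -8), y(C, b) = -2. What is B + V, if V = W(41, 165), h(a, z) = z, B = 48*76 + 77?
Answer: 3714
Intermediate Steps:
B = 3725 (B = 3648 + 77 = 3725)
W(K, E) = -11 (W(K, E) = -3 - 8 = -11)
V = -11
B + V = 3725 - 11 = 3714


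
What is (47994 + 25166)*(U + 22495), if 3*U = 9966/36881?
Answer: 60696566067720/36881 ≈ 1.6457e+9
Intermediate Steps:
U = 3322/36881 (U = (9966/36881)/3 = (9966*(1/36881))/3 = (⅓)*(9966/36881) = 3322/36881 ≈ 0.090073)
(47994 + 25166)*(U + 22495) = (47994 + 25166)*(3322/36881 + 22495) = 73160*(829641417/36881) = 60696566067720/36881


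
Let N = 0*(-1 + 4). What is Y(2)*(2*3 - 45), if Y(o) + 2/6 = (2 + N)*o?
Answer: -143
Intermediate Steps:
N = 0 (N = 0*3 = 0)
Y(o) = -⅓ + 2*o (Y(o) = -⅓ + (2 + 0)*o = -⅓ + 2*o)
Y(2)*(2*3 - 45) = (-⅓ + 2*2)*(2*3 - 45) = (-⅓ + 4)*(6 - 45) = (11/3)*(-39) = -143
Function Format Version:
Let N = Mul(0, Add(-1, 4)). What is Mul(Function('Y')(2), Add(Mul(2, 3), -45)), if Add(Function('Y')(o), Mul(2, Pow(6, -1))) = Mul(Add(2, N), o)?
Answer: -143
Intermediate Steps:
N = 0 (N = Mul(0, 3) = 0)
Function('Y')(o) = Add(Rational(-1, 3), Mul(2, o)) (Function('Y')(o) = Add(Rational(-1, 3), Mul(Add(2, 0), o)) = Add(Rational(-1, 3), Mul(2, o)))
Mul(Function('Y')(2), Add(Mul(2, 3), -45)) = Mul(Add(Rational(-1, 3), Mul(2, 2)), Add(Mul(2, 3), -45)) = Mul(Add(Rational(-1, 3), 4), Add(6, -45)) = Mul(Rational(11, 3), -39) = -143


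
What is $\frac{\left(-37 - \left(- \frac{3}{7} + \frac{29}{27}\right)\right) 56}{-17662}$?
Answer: $\frac{28460}{238437} \approx 0.11936$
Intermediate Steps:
$\frac{\left(-37 - \left(- \frac{3}{7} + \frac{29}{27}\right)\right) 56}{-17662} = \left(-37 - \frac{122}{189}\right) 56 \left(- \frac{1}{17662}\right) = \left(- \frac{7115}{189}\right) 56 \left(- \frac{1}{17662}\right) = \left(- \frac{56920}{27}\right) \left(- \frac{1}{17662}\right) = \frac{28460}{238437}$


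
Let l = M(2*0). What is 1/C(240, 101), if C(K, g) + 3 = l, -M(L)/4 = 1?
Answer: -1/7 ≈ -0.14286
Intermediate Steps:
M(L) = -4 (M(L) = -4*1 = -4)
l = -4
C(K, g) = -7 (C(K, g) = -3 - 4 = -7)
1/C(240, 101) = 1/(-7) = -1/7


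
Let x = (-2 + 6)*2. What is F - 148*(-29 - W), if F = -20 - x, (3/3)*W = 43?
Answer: 10628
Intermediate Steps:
W = 43
x = 8 (x = 4*2 = 8)
F = -28 (F = -20 - 1*8 = -20 - 8 = -28)
F - 148*(-29 - W) = -28 - 148*(-29 - 1*43) = -28 - 148*(-29 - 43) = -28 - 148*(-72) = -28 + 10656 = 10628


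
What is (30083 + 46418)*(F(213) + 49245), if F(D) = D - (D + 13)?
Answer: 3766297232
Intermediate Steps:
F(D) = -13 (F(D) = D - (13 + D) = D + (-13 - D) = -13)
(30083 + 46418)*(F(213) + 49245) = (30083 + 46418)*(-13 + 49245) = 76501*49232 = 3766297232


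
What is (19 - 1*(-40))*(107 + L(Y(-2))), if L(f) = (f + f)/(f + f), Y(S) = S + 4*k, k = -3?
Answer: 6372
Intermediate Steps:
Y(S) = -12 + S (Y(S) = S + 4*(-3) = S - 12 = -12 + S)
L(f) = 1 (L(f) = (2*f)/((2*f)) = (2*f)*(1/(2*f)) = 1)
(19 - 1*(-40))*(107 + L(Y(-2))) = (19 - 1*(-40))*(107 + 1) = (19 + 40)*108 = 59*108 = 6372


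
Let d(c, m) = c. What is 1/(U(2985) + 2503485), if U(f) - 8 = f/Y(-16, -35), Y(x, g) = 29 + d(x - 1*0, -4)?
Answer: 13/32548394 ≈ 3.9941e-7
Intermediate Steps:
Y(x, g) = 29 + x (Y(x, g) = 29 + (x - 1*0) = 29 + (x + 0) = 29 + x)
U(f) = 8 + f/13 (U(f) = 8 + f/(29 - 16) = 8 + f/13)
1/(U(2985) + 2503485) = 1/((8 + (1/13)*2985) + 2503485) = 1/((8 + 2985/13) + 2503485) = 1/(3089/13 + 2503485) = 1/(32548394/13) = 13/32548394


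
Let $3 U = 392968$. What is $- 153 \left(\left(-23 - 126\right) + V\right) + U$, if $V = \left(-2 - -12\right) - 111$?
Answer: $\frac{507718}{3} \approx 1.6924 \cdot 10^{5}$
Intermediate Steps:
$U = \frac{392968}{3}$ ($U = \frac{1}{3} \cdot 392968 = \frac{392968}{3} \approx 1.3099 \cdot 10^{5}$)
$V = -101$ ($V = \left(-2 + 12\right) - 111 = 10 - 111 = -101$)
$- 153 \left(\left(-23 - 126\right) + V\right) + U = - 153 \left(\left(-23 - 126\right) - 101\right) + \frac{392968}{3} = - 153 \left(-149 - 101\right) + \frac{392968}{3} = \left(-153\right) \left(-250\right) + \frac{392968}{3} = 38250 + \frac{392968}{3} = \frac{507718}{3}$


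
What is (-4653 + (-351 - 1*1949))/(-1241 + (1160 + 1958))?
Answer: -6953/1877 ≈ -3.7043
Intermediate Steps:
(-4653 + (-351 - 1*1949))/(-1241 + (1160 + 1958)) = (-4653 + (-351 - 1949))/(-1241 + 3118) = (-4653 - 2300)/1877 = -6953*1/1877 = -6953/1877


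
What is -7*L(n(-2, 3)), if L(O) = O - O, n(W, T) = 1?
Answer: 0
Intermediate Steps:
L(O) = 0
-7*L(n(-2, 3)) = -7*0 = 0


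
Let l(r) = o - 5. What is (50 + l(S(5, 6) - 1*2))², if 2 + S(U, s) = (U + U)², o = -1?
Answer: 1936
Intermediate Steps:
S(U, s) = -2 + 4*U² (S(U, s) = -2 + (U + U)² = -2 + (2*U)² = -2 + 4*U²)
l(r) = -6 (l(r) = -1 - 5 = -6)
(50 + l(S(5, 6) - 1*2))² = (50 - 6)² = 44² = 1936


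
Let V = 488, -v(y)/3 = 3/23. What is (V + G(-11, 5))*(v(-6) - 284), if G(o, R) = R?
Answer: -3224713/23 ≈ -1.4021e+5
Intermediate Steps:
v(y) = -9/23
(V + G(-11, 5))*(v(-6) - 284) = (488 + 5)*(-9/23 - 284) = 493*(-6541/23) = -3224713/23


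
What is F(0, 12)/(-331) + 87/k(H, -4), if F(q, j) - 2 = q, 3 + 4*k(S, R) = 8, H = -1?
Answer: 115178/1655 ≈ 69.594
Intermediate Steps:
k(S, R) = 5/4 (k(S, R) = -3/4 + (1/4)*8 = -3/4 + 2 = 5/4)
F(q, j) = 2 + q
F(0, 12)/(-331) + 87/k(H, -4) = (2 + 0)/(-331) + 87/(5/4) = 2*(-1/331) + 87*(4/5) = -2/331 + 348/5 = 115178/1655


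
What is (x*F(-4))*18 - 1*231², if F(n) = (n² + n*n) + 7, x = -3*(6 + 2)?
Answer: -70209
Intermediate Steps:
x = -24 (x = -3*8 = -24)
F(n) = 7 + 2*n² (F(n) = (n² + n²) + 7 = 2*n² + 7 = 7 + 2*n²)
(x*F(-4))*18 - 1*231² = -24*(7 + 2*(-4)²)*18 - 1*231² = -24*(7 + 2*16)*18 - 1*53361 = -24*(7 + 32)*18 - 53361 = -24*39*18 - 53361 = -936*18 - 53361 = -16848 - 53361 = -70209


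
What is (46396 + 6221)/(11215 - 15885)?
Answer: -52617/4670 ≈ -11.267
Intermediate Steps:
(46396 + 6221)/(11215 - 15885) = 52617/(-4670) = 52617*(-1/4670) = -52617/4670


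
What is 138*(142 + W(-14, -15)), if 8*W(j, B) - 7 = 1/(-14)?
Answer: 1104069/56 ≈ 19716.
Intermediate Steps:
W(j, B) = 97/112 (W(j, B) = 7/8 + (⅛)/(-14) = 7/8 + (⅛)*(-1/14) = 7/8 - 1/112 = 97/112)
138*(142 + W(-14, -15)) = 138*(142 + 97/112) = 138*(16001/112) = 1104069/56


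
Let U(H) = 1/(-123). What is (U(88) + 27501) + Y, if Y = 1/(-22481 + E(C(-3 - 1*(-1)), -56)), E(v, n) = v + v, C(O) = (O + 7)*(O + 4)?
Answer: 25325690873/920901 ≈ 27501.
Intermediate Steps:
C(O) = (4 + O)*(7 + O) (C(O) = (7 + O)*(4 + O) = (4 + O)*(7 + O))
E(v, n) = 2*v
U(H) = -1/123
Y = -1/22461 (Y = 1/(-22481 + 2*(28 + (-3 - 1*(-1))² + 11*(-3 - 1*(-1)))) = 1/(-22481 + 2*(28 + (-3 + 1)² + 11*(-3 + 1))) = 1/(-22481 + 2*(28 + (-2)² + 11*(-2))) = 1/(-22481 + 2*(28 + 4 - 22)) = 1/(-22481 + 2*10) = 1/(-22481 + 20) = 1/(-22461) = -1/22461 ≈ -4.4522e-5)
(U(88) + 27501) + Y = (-1/123 + 27501) - 1/22461 = 3382622/123 - 1/22461 = 25325690873/920901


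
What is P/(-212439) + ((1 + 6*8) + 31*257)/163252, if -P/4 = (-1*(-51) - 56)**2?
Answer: 429809056/8670272907 ≈ 0.049573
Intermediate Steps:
P = -100 (P = -4*(-1*(-51) - 56)**2 = -4*(51 - 56)**2 = -4*(-5)**2 = -4*25 = -100)
P/(-212439) + ((1 + 6*8) + 31*257)/163252 = -100/(-212439) + ((1 + 6*8) + 31*257)/163252 = -100*(-1/212439) + ((1 + 48) + 7967)*(1/163252) = 100/212439 + (49 + 7967)*(1/163252) = 100/212439 + 8016*(1/163252) = 100/212439 + 2004/40813 = 429809056/8670272907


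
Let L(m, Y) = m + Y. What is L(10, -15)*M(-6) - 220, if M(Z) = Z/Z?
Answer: -225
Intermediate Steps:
L(m, Y) = Y + m
M(Z) = 1
L(10, -15)*M(-6) - 220 = (-15 + 10)*1 - 220 = -5*1 - 220 = -5 - 220 = -225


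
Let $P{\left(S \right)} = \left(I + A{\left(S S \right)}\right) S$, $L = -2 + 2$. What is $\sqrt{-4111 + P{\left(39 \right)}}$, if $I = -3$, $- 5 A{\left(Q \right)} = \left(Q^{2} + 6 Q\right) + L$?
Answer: $\frac{19 i \sqrt{1254865}}{5} \approx 4256.8 i$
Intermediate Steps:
$L = 0$
$A{\left(Q \right)} = - \frac{6 Q}{5} - \frac{Q^{2}}{5}$ ($A{\left(Q \right)} = - \frac{\left(Q^{2} + 6 Q\right) + 0}{5} = - \frac{Q^{2} + 6 Q}{5} = - \frac{6 Q}{5} - \frac{Q^{2}}{5}$)
$P{\left(S \right)} = S \left(-3 + \frac{S^{2} \left(-6 - S^{2}\right)}{5}\right)$ ($P{\left(S \right)} = \left(-3 + \frac{S S \left(-6 - S S\right)}{5}\right) S = \left(-3 + \frac{S^{2} \left(-6 - S^{2}\right)}{5}\right) S = S \left(-3 + \frac{S^{2} \left(-6 - S^{2}\right)}{5}\right)$)
$\sqrt{-4111 + P{\left(39 \right)}} = \sqrt{-4111 - \frac{39 \left(15 + 39^{4} + 6 \cdot 39^{2}\right)}{5}} = \sqrt{-4111 - \frac{39 \left(15 + 2313441 + 6 \cdot 1521\right)}{5}} = \sqrt{-4111 - \frac{39 \left(15 + 2313441 + 9126\right)}{5}} = \sqrt{-4111 - \frac{39}{5} \cdot 2322582} = \sqrt{-4111 - \frac{90580698}{5}} = \sqrt{- \frac{90601253}{5}} = \frac{19 i \sqrt{1254865}}{5}$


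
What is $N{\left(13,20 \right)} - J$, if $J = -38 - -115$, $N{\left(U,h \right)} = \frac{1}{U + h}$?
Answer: $- \frac{2540}{33} \approx -76.97$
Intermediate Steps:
$J = 77$ ($J = -38 + 115 = 77$)
$N{\left(13,20 \right)} - J = \frac{1}{13 + 20} - 77 = \frac{1}{33} - 77 = - \frac{2540}{33}$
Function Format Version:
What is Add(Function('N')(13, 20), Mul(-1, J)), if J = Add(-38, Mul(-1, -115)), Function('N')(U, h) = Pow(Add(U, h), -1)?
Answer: Rational(-2540, 33) ≈ -76.970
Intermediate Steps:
J = 77 (J = Add(-38, 115) = 77)
Add(Function('N')(13, 20), Mul(-1, J)) = Add(Pow(Add(13, 20), -1), Mul(-1, 77)) = Add(Pow(33, -1), -77) = Add(Rational(1, 33), -77) = Rational(-2540, 33)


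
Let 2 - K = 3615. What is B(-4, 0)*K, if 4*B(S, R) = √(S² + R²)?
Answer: -3613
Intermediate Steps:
K = -3613 (K = 2 - 1*3615 = 2 - 3615 = -3613)
B(S, R) = √(R² + S²)/4 (B(S, R) = √(S² + R²)/4 = √(R² + S²)/4)
B(-4, 0)*K = (√(0² + (-4)²)/4)*(-3613) = (√(0 + 16)/4)*(-3613) = (√16/4)*(-3613) = ((¼)*4)*(-3613) = 1*(-3613) = -3613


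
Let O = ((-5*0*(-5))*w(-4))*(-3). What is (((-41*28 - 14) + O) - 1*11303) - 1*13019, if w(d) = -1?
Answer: -25484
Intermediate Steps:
O = 0 (O = ((-5*0*(-5))*(-1))*(-3) = ((0*(-5))*(-1))*(-3) = (0*(-1))*(-3) = 0*(-3) = 0)
(((-41*28 - 14) + O) - 1*11303) - 1*13019 = (((-41*28 - 14) + 0) - 1*11303) - 1*13019 = (((-1148 - 14) + 0) - 11303) - 13019 = ((-1162 + 0) - 11303) - 13019 = (-1162 - 11303) - 13019 = -12465 - 13019 = -25484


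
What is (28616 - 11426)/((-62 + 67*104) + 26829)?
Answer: 1146/2249 ≈ 0.50956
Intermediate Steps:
(28616 - 11426)/((-62 + 67*104) + 26829) = 17190/((-62 + 6968) + 26829) = 17190/(6906 + 26829) = 17190/33735 = 17190*(1/33735) = 1146/2249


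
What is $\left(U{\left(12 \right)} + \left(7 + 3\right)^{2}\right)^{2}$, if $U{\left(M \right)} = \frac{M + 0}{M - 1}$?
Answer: $\frac{1236544}{121} \approx 10219.0$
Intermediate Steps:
$U{\left(M \right)} = \frac{M}{-1 + M}$
$\left(U{\left(12 \right)} + \left(7 + 3\right)^{2}\right)^{2} = \left(\frac{12}{-1 + 12} + \left(7 + 3\right)^{2}\right)^{2} = \left(\frac{12}{11} + 10^{2}\right)^{2} = \left(12 \cdot \frac{1}{11} + 100\right)^{2} = \left(\frac{12}{11} + 100\right)^{2} = \left(\frac{1112}{11}\right)^{2} = \frac{1236544}{121}$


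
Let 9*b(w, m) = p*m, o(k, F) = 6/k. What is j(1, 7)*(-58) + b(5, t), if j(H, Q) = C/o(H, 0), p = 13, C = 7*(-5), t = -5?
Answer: 2980/9 ≈ 331.11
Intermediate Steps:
C = -35
j(H, Q) = -35*H/6
b(w, m) = 13*m/9 (b(w, m) = (13*m)/9 = 13*m/9)
j(1, 7)*(-58) + b(5, t) = -35/6*1*(-58) + (13/9)*(-5) = -35/6*(-58) - 65/9 = 1015/3 - 65/9 = 2980/9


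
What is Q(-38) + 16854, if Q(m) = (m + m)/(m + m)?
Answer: 16855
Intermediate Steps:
Q(m) = 1 (Q(m) = (2*m)/((2*m)) = (2*m)*(1/(2*m)) = 1)
Q(-38) + 16854 = 1 + 16854 = 16855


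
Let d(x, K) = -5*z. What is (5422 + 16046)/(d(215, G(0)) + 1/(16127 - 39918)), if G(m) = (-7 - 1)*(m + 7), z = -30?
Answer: 510745188/3568649 ≈ 143.12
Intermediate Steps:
G(m) = -56 - 8*m (G(m) = -8*(7 + m) = -56 - 8*m)
d(x, K) = 150 (d(x, K) = -5*(-30) = 150)
(5422 + 16046)/(d(215, G(0)) + 1/(16127 - 39918)) = (5422 + 16046)/(150 + 1/(16127 - 39918)) = 21468/(150 + 1/(-23791)) = 21468/(150 - 1/23791) = 21468/(3568649/23791) = 21468*(23791/3568649) = 510745188/3568649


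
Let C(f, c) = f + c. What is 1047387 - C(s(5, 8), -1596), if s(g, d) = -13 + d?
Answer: 1048988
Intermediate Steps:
C(f, c) = c + f
1047387 - C(s(5, 8), -1596) = 1047387 - (-1596 + (-13 + 8)) = 1047387 - (-1596 - 5) = 1047387 - 1*(-1601) = 1047387 + 1601 = 1048988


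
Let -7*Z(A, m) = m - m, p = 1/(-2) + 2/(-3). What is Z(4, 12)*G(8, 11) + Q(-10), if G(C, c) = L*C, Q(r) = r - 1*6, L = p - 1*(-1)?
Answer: -16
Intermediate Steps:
p = -7/6 (p = 1*(-1/2) + 2*(-1/3) = -1/2 - 2/3 = -7/6 ≈ -1.1667)
L = -1/6 (L = -7/6 - 1*(-1) = -7/6 + 1 = -1/6 ≈ -0.16667)
Z(A, m) = 0 (Z(A, m) = -(m - m)/7 = -1/7*0 = 0)
Q(r) = -6 + r (Q(r) = r - 6 = -6 + r)
G(C, c) = -C/6
Z(4, 12)*G(8, 11) + Q(-10) = 0*(-1/6*8) + (-6 - 10) = 0*(-4/3) - 16 = 0 - 16 = -16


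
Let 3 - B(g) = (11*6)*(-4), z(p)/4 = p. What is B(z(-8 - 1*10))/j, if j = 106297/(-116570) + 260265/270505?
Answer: 1683849803190/317044213 ≈ 5311.1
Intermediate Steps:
z(p) = 4*p
B(g) = 267 (B(g) = 3 - 11*6*(-4) = 3 - 66*(-4) = 3 - 1*(-264) = 3 + 264 = 267)
j = 317044213/6306553570 (j = 106297*(-1/116570) + 260265*(1/270505) = -106297/116570 + 52053/54101 = 317044213/6306553570 ≈ 0.050272)
B(z(-8 - 1*10))/j = 267/(317044213/6306553570) = 267*(6306553570/317044213) = 1683849803190/317044213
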